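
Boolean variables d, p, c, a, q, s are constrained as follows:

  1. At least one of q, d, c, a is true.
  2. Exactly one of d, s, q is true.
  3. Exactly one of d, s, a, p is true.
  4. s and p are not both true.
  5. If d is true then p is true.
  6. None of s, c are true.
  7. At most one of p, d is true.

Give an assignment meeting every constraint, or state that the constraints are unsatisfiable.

d: False, p: False, c: False, a: True, q: True, s: False

  (1) {q, d, c, a}: 2 true — at least one ✓
  (2) {d, s, q}: 1 true — exactly one ✓
  (3) {d, s, a, p}: 1 true — exactly one ✓
  (4) s=F, p=F — not both ✓
  (5) d=F ⇒ p: vacuous ✓
  (6) {s, c}: 0 true — none ✓
  (7) {p, d}: 0 true — at most one ✓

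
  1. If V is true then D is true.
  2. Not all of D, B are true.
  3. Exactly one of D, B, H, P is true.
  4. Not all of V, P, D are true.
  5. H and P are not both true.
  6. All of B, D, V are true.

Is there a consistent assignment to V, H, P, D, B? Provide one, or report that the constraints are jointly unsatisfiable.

The formula is unsatisfiable.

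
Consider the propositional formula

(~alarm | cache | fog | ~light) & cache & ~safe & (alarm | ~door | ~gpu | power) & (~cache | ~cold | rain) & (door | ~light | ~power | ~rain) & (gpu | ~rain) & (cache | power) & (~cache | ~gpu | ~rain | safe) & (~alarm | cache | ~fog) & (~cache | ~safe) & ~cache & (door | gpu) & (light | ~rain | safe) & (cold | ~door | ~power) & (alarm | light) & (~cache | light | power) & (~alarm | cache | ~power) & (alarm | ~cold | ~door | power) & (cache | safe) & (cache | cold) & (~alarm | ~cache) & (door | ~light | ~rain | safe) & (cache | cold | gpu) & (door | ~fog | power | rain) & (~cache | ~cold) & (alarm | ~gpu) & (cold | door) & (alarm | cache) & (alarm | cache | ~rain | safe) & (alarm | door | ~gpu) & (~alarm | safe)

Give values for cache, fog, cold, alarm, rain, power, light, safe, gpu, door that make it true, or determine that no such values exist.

Case cache = True:
  Clause (~cache) is falsified — contradiction.
Case cache = False:
  Clause (cache) is falsified — contradiction.
Both cases fail, so the formula is unsatisfiable.

UNSATISFIABLE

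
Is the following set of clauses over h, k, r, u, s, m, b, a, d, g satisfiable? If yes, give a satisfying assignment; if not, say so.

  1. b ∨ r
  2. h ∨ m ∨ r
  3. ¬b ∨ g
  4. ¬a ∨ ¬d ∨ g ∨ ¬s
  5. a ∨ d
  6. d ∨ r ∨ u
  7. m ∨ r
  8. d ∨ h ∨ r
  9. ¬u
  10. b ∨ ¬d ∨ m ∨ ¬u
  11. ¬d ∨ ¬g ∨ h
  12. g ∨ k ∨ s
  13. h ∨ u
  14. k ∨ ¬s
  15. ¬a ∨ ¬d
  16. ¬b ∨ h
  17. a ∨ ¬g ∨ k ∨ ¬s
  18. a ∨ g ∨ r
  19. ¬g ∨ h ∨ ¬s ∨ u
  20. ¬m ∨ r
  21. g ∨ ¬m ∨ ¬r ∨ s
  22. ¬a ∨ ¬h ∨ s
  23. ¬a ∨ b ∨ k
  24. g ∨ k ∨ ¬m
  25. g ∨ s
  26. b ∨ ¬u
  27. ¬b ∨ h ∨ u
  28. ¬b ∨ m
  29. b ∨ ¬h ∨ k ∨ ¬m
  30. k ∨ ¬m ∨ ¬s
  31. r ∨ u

h = True, k = True, r = True, u = False, s = True, m = True, b = False, a = False, d = True, g = False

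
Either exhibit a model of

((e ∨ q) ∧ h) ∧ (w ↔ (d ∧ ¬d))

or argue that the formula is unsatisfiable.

d: True; q: False; h: True; w: False; e: True

  (e ∨ q) ∧ h = True
    e ∨ q = True
  w ↔ (d ∧ ¬d) = True
    d ∧ ¬d = False
      ¬d = False
Both conjuncts True, so the formula holds.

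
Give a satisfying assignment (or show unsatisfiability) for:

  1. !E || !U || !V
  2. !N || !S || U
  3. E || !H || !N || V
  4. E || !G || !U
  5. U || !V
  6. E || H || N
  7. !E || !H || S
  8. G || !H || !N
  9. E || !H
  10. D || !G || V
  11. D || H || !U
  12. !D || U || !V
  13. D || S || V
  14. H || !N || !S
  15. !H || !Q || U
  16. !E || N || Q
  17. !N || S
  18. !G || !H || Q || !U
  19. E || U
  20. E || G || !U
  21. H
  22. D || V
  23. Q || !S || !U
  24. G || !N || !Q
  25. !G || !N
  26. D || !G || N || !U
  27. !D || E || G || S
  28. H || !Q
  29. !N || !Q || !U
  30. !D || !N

Unit clause (H) forces H = True.
In (E || !H) only E is left, so E = True.
In (!E || !H || S) only S is left, so S = True.
Try Q = False:
  (!E || N || Q) forces N = True.
  (!N || !S || U) forces U = True.
  clause (Q || !S || !U) is falsified — backtrack.
So Q = True.
  then (!H || !Q || U) forces U = True.
  then (!N || !Q || !U) forces N = False.
  then (!E || !U || !V) forces V = False.
  then (D || V) forces D = True.
Set G = True.
All clauses satisfied.

Q: True, S: True, D: True, V: False, H: True, N: False, E: True, G: True, U: True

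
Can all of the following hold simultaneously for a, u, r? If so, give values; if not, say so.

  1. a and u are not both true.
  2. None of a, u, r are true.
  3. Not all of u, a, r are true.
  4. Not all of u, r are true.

a = False, u = False, r = False

  (1) a=F, u=F — not both ✓
  (2) {a, u, r}: 0 true — none ✓
  (3) {u, a, r}: 0/3 true — not all ✓
  (4) {u, r}: 0/2 true — not all ✓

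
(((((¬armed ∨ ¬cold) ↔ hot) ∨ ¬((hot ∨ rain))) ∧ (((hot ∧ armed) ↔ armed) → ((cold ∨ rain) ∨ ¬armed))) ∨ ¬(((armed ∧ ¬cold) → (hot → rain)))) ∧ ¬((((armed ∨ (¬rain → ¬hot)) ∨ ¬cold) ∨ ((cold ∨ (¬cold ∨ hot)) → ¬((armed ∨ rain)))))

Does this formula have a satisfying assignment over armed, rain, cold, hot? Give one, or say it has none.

The conjunct ¬((((armed ∨ (¬rain → ¬hot)) ∨ ¬cold) ∨ ((cold ∨ (¬cold ∨ hot)) → ¬((armed ∨ rain))))) is unsatisfiable on its own:
  hot = True: simplifies to ¬((((armed ∨ rain) ∨ ¬cold) ∨ ¬((armed ∨ rain)))).
    armed = True: this becomes ¬((True ∨ False)) = False.
    armed = False: simplifies to ¬(((rain ∨ ¬cold) ∨ ¬rain)).
      rain = True: this becomes ¬((True ∨ False)) = False.
      rain = False: this becomes ¬((¬cold ∨ True)) = False.
  hot = False: this becomes ¬((True ∨ ((cold ∨ ¬cold) → ¬((armed ∨ rain))))) = False.
So the whole conjunction is unsatisfiable.

UNSATISFIABLE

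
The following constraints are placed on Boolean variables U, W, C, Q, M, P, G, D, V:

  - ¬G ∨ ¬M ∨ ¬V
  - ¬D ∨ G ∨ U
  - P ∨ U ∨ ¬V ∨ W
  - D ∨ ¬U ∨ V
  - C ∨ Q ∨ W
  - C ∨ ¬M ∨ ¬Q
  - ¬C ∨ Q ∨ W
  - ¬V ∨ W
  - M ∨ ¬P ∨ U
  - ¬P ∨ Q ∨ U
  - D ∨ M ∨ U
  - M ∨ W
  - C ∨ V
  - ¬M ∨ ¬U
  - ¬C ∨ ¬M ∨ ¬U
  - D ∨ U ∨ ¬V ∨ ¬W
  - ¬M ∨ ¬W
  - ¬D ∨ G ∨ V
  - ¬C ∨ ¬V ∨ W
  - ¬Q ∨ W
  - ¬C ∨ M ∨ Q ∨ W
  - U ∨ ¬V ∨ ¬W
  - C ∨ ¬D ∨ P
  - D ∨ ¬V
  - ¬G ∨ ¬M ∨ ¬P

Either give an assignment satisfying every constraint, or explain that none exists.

Set U = True.
  then (¬M ∨ ¬U) forces M = False.
  then (M ∨ W) forces W = True.
Set C = True.
Set Q = False.
Set P = False.
Set G = True.
Try D = False:
  (D ∨ ¬U ∨ V) forces V = True.
  clause (D ∨ ¬V) is falsified — backtrack.
So D = True.
Set V = False.
All clauses satisfied.

U=T, W=T, C=T, Q=F, M=F, P=F, G=T, D=T, V=F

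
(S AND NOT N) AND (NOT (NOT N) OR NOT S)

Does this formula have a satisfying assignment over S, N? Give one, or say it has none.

UNSATISFIABLE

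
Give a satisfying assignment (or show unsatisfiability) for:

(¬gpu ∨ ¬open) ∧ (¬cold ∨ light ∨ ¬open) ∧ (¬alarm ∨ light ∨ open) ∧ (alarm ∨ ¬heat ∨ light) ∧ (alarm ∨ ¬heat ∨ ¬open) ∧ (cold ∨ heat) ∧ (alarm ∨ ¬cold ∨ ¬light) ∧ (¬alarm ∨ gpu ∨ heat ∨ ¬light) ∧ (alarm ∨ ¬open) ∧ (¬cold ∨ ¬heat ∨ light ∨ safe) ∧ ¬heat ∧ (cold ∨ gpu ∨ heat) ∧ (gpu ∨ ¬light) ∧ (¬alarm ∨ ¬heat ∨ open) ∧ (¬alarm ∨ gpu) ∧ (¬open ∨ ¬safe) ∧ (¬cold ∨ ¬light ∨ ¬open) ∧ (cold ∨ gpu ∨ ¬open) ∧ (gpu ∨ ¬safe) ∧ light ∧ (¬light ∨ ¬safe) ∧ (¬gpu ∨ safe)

The formula is unsatisfiable.

Case light = True:
  (¬heat) forces heat = False.
  (cold ∨ heat) forces cold = True.
  (alarm ∨ ¬cold ∨ ¬light) forces alarm = True.
  (¬alarm ∨ gpu ∨ heat ∨ ¬light) forces gpu = True.
  (¬gpu ∨ ¬open) forces open = False.
  (¬light ∨ ¬safe) forces safe = False.
  Clause (¬gpu ∨ safe) is falsified — contradiction.
Case light = False:
  Clause (light) is falsified — contradiction.
Both cases fail, so the formula is unsatisfiable.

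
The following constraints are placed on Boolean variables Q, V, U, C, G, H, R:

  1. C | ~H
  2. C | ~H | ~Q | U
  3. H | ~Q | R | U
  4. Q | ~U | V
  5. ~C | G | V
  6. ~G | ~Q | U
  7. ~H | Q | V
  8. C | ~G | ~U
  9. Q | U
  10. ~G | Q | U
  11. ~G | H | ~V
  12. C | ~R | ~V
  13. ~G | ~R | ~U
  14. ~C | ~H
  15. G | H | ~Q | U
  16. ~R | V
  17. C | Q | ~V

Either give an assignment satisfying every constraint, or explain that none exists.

Q: True, V: True, U: True, C: True, G: False, H: False, R: False

Set Q = True.
Set V = True.
Try U = False:
  (~G | ~Q | U) forces G = False.
  (G | H | ~Q | U) forces H = True.
  (C | ~H) forces C = True.
  clause (~C | ~H) is falsified — backtrack.
So U = True.
Set C = True.
  then (~C | ~H) forces H = False.
  then (~G | H | ~V) forces G = False.
Set R = False.
All clauses satisfied.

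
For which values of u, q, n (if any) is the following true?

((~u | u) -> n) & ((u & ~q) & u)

u: True, q: False, n: True

  (~u | u) -> n = True
    ~u | u = True
      ~u = False
  (u & ~q) & u = True
    u & ~q = True
      ~q = True
Both conjuncts True, so the formula holds.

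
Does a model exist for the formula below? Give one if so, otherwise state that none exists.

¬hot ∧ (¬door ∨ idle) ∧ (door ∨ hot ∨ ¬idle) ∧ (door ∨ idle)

hot = False; idle = True; door = True

Unit clause (¬hot) forces hot = False.
Set idle = True.
  then (door ∨ hot ∨ ¬idle) forces door = True.
Check each clause:
  (¬hot): ¬hot holds.
  (¬door ∨ idle): idle holds.
  (door ∨ hot ∨ ¬idle): door holds.
  (door ∨ idle): door holds.
All clauses satisfied.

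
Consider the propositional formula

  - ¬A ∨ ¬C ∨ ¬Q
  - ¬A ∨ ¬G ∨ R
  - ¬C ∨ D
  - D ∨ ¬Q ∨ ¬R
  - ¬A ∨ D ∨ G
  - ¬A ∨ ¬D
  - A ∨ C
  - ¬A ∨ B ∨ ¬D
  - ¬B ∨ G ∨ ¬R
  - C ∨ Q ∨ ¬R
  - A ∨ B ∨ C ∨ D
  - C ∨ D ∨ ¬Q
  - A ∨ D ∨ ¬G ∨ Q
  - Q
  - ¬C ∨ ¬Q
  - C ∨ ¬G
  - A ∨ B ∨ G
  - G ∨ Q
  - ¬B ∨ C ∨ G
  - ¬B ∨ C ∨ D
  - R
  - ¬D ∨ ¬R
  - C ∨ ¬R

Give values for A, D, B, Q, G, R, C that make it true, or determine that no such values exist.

Case R = True:
  (Q) forces Q = True.
  (D ∨ ¬Q ∨ ¬R) forces D = True.
  Clause (¬D ∨ ¬R) is falsified — contradiction.
Case R = False:
  Clause (R) is falsified — contradiction.
Both cases fail, so the formula is unsatisfiable.

No satisfying assignment exists.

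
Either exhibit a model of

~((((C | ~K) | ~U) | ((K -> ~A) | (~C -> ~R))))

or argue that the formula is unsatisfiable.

A: True, R: True, C: False, U: True, K: True

  ~((((C | ~K) | ~U) | ((K -> ~A) | (~C -> ~R)))) = True
    ((C | ~K) | ~U) | ((K -> ~A) | (~C -> ~R)) = False
      (C | ~K) | ~U = False
        C | ~K = False
          ~K = False
        ~U = False
      (K -> ~A) | (~C -> ~R) = False
        K -> ~A = False
          ~A = False
        ~C -> ~R = False
          ~C = True
          ~R = False
The formula evaluates to True.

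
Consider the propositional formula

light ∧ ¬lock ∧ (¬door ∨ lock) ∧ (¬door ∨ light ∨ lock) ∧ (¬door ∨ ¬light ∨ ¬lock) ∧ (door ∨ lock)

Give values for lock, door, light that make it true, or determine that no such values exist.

Unsatisfiable — no assignment works.

Case lock = True:
  Clause (¬lock) is falsified — contradiction.
Case lock = False:
  (light) forces light = True.
  (¬door ∨ lock) forces door = False.
  Clause (door ∨ lock) is falsified — contradiction.
Both cases fail, so the formula is unsatisfiable.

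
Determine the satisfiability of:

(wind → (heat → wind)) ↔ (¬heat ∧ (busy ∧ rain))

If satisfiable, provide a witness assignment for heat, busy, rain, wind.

heat = False; busy = True; rain = True; wind = False

  (wind → (heat → wind)) ↔ (¬heat ∧ (busy ∧ rain)) = True
    wind → (heat → wind) = True
      heat → wind = True
    ¬heat ∧ (busy ∧ rain) = True
      ¬heat = True
      busy ∧ rain = True
The formula evaluates to True.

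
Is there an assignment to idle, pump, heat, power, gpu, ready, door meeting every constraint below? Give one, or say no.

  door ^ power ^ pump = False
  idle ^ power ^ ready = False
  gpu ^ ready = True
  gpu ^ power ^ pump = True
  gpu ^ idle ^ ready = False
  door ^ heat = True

idle: True; pump: True; heat: True; power: True; gpu: True; ready: False; door: False

door ^ power ^ pump = F ^ T ^ T = False ✓
idle ^ power ^ ready = T ^ T ^ F = False ✓
gpu ^ ready = T ^ F = True ✓
gpu ^ power ^ pump = T ^ T ^ T = True ✓
gpu ^ idle ^ ready = T ^ T ^ F = False ✓
door ^ heat = F ^ T = True ✓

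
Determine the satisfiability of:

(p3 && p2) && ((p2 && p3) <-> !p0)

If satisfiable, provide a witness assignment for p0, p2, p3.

p0: False, p2: True, p3: True

  p3 && p2 = True
  (p2 && p3) <-> !p0 = True
    p2 && p3 = True
    !p0 = True
Both conjuncts True, so the formula holds.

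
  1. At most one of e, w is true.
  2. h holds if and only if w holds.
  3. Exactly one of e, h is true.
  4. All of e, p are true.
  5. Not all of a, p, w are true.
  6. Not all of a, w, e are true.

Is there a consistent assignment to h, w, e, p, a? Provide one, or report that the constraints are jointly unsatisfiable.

h: False, w: False, e: True, p: True, a: True

  (1) {e, w}: 1 true — at most one ✓
  (2) h=F, w=F — same ✓
  (3) {e, h}: 1 true — exactly one ✓
  (4) {e, p}: all 2 true ✓
  (5) {a, p, w}: 2/3 true — not all ✓
  (6) {a, w, e}: 2/3 true — not all ✓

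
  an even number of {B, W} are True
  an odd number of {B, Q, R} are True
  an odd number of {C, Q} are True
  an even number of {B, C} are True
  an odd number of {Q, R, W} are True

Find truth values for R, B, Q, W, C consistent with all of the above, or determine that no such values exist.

R = False, B = False, Q = True, W = False, C = False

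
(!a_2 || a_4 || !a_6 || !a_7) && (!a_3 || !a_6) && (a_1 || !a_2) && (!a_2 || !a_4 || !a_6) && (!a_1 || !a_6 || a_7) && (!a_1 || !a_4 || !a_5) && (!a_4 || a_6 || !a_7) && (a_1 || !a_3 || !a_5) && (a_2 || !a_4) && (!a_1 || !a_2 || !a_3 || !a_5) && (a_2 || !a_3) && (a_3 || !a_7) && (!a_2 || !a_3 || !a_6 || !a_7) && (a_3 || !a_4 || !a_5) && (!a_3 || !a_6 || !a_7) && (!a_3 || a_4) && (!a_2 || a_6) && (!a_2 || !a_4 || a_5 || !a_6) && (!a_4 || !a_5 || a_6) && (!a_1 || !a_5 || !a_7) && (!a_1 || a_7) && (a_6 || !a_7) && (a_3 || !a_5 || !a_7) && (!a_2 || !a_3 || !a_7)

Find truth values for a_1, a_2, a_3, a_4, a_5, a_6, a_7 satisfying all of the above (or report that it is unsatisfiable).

Try a_1 = True:
  (!a_1 || a_7) forces a_7 = True.
  (a_3 || !a_7) forces a_3 = True.
  (!a_3 || !a_6) forces a_6 = False.
  clause (a_6 || !a_7) is falsified — backtrack.
So a_1 = False.
  then (a_1 || !a_2) forces a_2 = False.
  then (a_2 || !a_4) forces a_4 = False.
  then (a_2 || !a_3) forces a_3 = False.
  then (a_3 || !a_7) forces a_7 = False.
Set a_5 = False.
Set a_6 = True.
All clauses satisfied.

a_1: False, a_2: False, a_3: False, a_4: False, a_5: False, a_6: True, a_7: False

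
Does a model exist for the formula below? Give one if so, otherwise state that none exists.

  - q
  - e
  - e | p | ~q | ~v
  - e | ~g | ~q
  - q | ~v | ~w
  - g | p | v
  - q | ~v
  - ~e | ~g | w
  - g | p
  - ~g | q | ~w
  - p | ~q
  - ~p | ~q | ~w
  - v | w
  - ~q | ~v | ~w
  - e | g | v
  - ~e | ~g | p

Unit clause (q) forces q = True.
Unit clause (e) forces e = True.
In (p | ~q) only p is left, so p = True.
In (~p | ~q | ~w) only ~w is left, so w = False.
In (v | w) only v is left, so v = True.
In (~e | ~g | w) only ~g is left, so g = False.
All clauses satisfied.

v: True; e: True; q: True; w: False; p: True; g: False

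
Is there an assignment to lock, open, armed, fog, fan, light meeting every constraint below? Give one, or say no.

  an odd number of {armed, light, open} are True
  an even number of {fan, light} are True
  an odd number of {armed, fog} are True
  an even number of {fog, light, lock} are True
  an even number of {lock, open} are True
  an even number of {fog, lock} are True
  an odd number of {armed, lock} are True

lock: True, open: True, armed: False, fog: True, fan: False, light: False

{armed, light, open}: 1 true → odd ✓
{fan, light}: 0 true → even ✓
{armed, fog}: 1 true → odd ✓
{fog, light, lock}: 2 true → even ✓
{lock, open}: 2 true → even ✓
{fog, lock}: 2 true → even ✓
{armed, lock}: 1 true → odd ✓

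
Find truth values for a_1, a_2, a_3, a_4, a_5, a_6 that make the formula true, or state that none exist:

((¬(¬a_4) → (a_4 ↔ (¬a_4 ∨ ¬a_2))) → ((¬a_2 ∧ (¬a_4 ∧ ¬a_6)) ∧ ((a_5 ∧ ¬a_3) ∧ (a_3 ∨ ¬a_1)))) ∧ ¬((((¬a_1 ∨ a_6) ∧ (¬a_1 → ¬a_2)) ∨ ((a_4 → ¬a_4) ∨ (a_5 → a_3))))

a_1: False, a_2: True, a_3: False, a_4: True, a_5: True, a_6: True

  (¬(¬a_4) → (a_4 ↔ (¬a_4 ∨ ¬a_2))) → ((¬a_2 ∧ (¬a_4 ∧ ¬a_6)) ∧ ((a_5 ∧ ¬a_3) ∧ (a_3 ∨ ¬a_1))) = True
    ¬(¬a_4) → (a_4 ↔ (¬a_4 ∨ ¬a_2)) = False
      ¬(¬a_4) = True
        ¬a_4 = False
      a_4 ↔ (¬a_4 ∨ ¬a_2) = False
        ¬a_4 ∨ ¬a_2 = False
          ¬a_4 = False
          ¬a_2 = False
    (¬a_2 ∧ (¬a_4 ∧ ¬a_6)) ∧ ((a_5 ∧ ¬a_3) ∧ (a_3 ∨ ¬a_1)) = False
      ¬a_2 ∧ (¬a_4 ∧ ¬a_6) = False
        ¬a_2 = False
        ¬a_4 ∧ ¬a_6 = False
          ¬a_4 = False
          ¬a_6 = False
      (a_5 ∧ ¬a_3) ∧ (a_3 ∨ ¬a_1) = True
        a_5 ∧ ¬a_3 = True
          ¬a_3 = True
        a_3 ∨ ¬a_1 = True
          ¬a_1 = True
  ¬((((¬a_1 ∨ a_6) ∧ (¬a_1 → ¬a_2)) ∨ ((a_4 → ¬a_4) ∨ (a_5 → a_3)))) = True
    ((¬a_1 ∨ a_6) ∧ (¬a_1 → ¬a_2)) ∨ ((a_4 → ¬a_4) ∨ (a_5 → a_3)) = False
      (¬a_1 ∨ a_6) ∧ (¬a_1 → ¬a_2) = False
        ¬a_1 ∨ a_6 = True
          ¬a_1 = True
        ¬a_1 → ¬a_2 = False
          ¬a_1 = True
          ¬a_2 = False
      (a_4 → ¬a_4) ∨ (a_5 → a_3) = False
        a_4 → ¬a_4 = False
          ¬a_4 = False
        a_5 → a_3 = False
Both conjuncts True, so the formula holds.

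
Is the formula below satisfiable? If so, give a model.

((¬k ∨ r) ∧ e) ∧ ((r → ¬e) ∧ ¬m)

m = False; r = False; k = False; e = True

  (¬k ∨ r) ∧ e = True
    ¬k ∨ r = True
      ¬k = True
  (r → ¬e) ∧ ¬m = True
    r → ¬e = True
      ¬e = False
    ¬m = True
Both conjuncts True, so the formula holds.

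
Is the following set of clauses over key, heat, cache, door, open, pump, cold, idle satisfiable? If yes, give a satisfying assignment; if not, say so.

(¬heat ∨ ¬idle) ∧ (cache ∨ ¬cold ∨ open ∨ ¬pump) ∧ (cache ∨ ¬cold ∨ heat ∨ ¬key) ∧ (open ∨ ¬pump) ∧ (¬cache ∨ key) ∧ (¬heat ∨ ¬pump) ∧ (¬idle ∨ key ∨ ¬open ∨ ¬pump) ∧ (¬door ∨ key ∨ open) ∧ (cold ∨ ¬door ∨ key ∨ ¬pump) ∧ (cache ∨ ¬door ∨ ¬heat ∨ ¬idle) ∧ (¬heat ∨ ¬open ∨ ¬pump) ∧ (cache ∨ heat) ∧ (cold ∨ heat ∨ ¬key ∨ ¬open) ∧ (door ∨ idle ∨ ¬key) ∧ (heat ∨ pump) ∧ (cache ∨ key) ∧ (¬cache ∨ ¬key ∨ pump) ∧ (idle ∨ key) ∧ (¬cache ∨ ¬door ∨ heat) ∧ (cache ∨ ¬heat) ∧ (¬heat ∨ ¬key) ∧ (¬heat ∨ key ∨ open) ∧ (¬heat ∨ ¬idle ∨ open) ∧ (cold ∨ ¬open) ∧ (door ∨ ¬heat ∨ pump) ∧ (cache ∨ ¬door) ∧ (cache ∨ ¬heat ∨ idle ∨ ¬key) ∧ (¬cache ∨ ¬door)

key=T, heat=F, cache=T, door=F, open=T, pump=T, cold=T, idle=T

Try key = False:
  (¬cache ∨ key) forces cache = False.
  clause (cache ∨ key) is falsified — backtrack.
So key = True.
  then (¬heat ∨ ¬key) forces heat = False.
  then (cache ∨ heat) forces cache = True.
  then (heat ∨ pump) forces pump = True.
  then (¬cache ∨ ¬door ∨ heat) forces door = False.
  then (open ∨ ¬pump) forces open = True.
  then (cold ∨ heat ∨ ¬key ∨ ¬open) forces cold = True.
  then (door ∨ idle ∨ ¬key) forces idle = True.
All clauses satisfied.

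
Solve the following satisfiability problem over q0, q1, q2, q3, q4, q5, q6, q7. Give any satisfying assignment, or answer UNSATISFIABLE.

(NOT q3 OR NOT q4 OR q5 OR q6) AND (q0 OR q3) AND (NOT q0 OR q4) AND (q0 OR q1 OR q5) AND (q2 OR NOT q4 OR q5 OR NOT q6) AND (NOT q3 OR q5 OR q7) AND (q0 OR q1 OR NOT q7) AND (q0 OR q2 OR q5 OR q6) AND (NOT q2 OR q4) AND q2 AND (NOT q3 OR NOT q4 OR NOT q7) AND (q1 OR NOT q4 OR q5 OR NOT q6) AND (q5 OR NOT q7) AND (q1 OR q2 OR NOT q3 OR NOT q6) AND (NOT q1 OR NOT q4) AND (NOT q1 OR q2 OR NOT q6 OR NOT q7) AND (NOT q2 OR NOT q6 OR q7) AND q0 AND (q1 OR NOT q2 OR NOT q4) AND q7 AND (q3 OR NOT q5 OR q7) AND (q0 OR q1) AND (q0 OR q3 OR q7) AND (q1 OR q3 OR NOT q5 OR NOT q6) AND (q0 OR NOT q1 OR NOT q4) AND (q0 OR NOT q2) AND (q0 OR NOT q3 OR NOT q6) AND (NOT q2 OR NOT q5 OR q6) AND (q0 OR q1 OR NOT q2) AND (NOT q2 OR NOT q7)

Unsatisfiable — no assignment works.

Case q7 = True:
  (q2) forces q2 = True.
  Clause (NOT q2 OR NOT q7) is falsified — contradiction.
Case q7 = False:
  Clause (q7) is falsified — contradiction.
Both cases fail, so the formula is unsatisfiable.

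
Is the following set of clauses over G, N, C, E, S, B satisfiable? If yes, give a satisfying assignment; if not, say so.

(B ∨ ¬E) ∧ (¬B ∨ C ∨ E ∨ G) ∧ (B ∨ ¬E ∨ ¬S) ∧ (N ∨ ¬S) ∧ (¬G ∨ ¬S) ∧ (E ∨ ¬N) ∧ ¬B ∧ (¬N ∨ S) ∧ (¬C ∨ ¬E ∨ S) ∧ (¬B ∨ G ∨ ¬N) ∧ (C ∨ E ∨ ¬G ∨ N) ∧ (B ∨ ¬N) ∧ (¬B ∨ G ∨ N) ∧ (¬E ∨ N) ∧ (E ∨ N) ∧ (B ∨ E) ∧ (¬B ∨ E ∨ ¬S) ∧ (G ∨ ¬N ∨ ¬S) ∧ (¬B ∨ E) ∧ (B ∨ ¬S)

Case B = True:
  Clause (¬B) is falsified — contradiction.
Case B = False:
  (B ∨ ¬E) forces E = False.
  Clause (B ∨ E) is falsified — contradiction.
Both cases fail, so the formula is unsatisfiable.

UNSATISFIABLE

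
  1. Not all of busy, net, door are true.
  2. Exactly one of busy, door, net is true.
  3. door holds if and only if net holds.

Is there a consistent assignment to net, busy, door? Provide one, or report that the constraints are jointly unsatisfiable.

net=F, busy=T, door=F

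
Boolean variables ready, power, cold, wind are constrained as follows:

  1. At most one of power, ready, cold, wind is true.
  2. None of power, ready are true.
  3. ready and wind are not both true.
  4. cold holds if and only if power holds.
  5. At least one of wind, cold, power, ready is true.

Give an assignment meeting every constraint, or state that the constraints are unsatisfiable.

ready=F, power=F, cold=F, wind=T

  (1) {power, ready, cold, wind}: 1 true — at most one ✓
  (2) {power, ready}: 0 true — none ✓
  (3) ready=F, wind=T — not both ✓
  (4) cold=F, power=F — same ✓
  (5) {wind, cold, power, ready}: 1 true — at least one ✓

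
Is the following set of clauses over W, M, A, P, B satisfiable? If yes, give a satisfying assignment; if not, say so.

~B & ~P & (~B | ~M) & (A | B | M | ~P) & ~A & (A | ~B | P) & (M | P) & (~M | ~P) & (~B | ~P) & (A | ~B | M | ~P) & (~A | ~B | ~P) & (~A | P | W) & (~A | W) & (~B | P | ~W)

W = False, M = True, A = False, P = False, B = False

Unit clause (~B) forces B = False.
Unit clause (~P) forces P = False.
Unit clause (~A) forces A = False.
In (M | P) only M is left, so M = True.
Set W = False.
All clauses satisfied.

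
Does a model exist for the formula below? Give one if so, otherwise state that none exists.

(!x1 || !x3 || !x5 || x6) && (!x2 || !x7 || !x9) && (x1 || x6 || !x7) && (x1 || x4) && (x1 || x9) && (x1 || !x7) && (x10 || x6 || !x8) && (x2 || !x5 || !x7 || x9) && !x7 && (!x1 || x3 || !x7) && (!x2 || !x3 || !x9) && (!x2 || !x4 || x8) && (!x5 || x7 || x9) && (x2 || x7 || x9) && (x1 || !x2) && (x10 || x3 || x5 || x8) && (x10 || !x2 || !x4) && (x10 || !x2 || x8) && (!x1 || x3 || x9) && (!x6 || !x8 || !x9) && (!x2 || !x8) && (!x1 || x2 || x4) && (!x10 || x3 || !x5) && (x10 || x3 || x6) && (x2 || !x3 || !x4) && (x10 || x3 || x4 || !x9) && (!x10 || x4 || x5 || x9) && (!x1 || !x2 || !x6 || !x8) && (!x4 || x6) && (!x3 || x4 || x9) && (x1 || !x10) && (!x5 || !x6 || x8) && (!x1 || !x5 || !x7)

Unit clause (!x7) forces x7 = False.
Set x1 = True.
Set x2 = True.
  then (!x2 || !x8) forces x8 = False.
  then (!x2 || !x4 || x8) forces x4 = False.
  then (x10 || !x2 || x8) forces x10 = True.
Try x3 = True:
  (!x2 || !x3 || !x9) forces x9 = False.
  clause (!x3 || x4 || x9) is falsified — backtrack.
So x3 = False.
  then (!x1 || x3 || x9) forces x9 = True.
  then (!x10 || x3 || !x5) forces x5 = False.
Set x6 = False.
All clauses satisfied.

x1 = True; x2 = True; x3 = False; x4 = False; x5 = False; x6 = False; x7 = False; x8 = False; x9 = True; x10 = True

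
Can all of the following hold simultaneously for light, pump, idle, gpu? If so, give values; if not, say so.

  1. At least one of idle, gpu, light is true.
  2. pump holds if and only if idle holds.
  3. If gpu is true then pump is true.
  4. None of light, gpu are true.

light=F, pump=T, idle=T, gpu=F

  (1) {idle, gpu, light}: 1 true — at least one ✓
  (2) pump=T, idle=T — same ✓
  (3) gpu=F ⇒ pump: vacuous ✓
  (4) {light, gpu}: 0 true — none ✓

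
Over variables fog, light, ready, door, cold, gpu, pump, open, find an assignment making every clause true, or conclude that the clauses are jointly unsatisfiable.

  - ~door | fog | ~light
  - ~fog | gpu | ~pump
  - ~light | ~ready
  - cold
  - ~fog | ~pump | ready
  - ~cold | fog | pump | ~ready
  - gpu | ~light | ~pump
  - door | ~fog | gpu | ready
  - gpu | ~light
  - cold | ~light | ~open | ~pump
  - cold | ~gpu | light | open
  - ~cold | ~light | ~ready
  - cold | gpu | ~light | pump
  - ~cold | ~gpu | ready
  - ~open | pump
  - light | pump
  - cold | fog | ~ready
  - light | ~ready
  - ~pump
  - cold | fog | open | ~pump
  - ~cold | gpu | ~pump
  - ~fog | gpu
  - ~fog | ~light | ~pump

The formula is unsatisfiable.

Case light = True:
  (~light | ~ready) forces ready = False.
  (cold) forces cold = True.
  (gpu | ~light) forces gpu = True.
  Clause (~cold | ~gpu | ready) is falsified — contradiction.
Case light = False:
  (cold) forces cold = True.
  (light | pump) forces pump = True.
  Clause (~pump) is falsified — contradiction.
Both cases fail, so the formula is unsatisfiable.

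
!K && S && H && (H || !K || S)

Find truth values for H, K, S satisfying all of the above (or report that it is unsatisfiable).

Unit clause (!K) forces K = False.
Unit clause (S) forces S = True.
Unit clause (H) forces H = True.
Check each clause:
  (!K): !K holds.
  (S): S holds.
  (H): H holds.
  (H || !K || S): H holds.
All clauses satisfied.

H = True, K = False, S = True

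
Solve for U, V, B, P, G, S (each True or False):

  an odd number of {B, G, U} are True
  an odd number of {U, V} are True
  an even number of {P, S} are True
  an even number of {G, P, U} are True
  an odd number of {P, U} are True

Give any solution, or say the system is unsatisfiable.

U = False, V = True, B = False, P = True, G = True, S = True

{B, G, U}: 1 true → odd ✓
{U, V}: 1 true → odd ✓
{P, S}: 2 true → even ✓
{G, P, U}: 2 true → even ✓
{P, U}: 1 true → odd ✓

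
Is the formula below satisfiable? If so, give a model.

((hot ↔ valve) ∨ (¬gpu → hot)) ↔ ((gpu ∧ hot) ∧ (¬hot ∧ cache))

cache = True, hot = False, gpu = False, valve = True

  ((hot ↔ valve) ∨ (¬gpu → hot)) ↔ ((gpu ∧ hot) ∧ (¬hot ∧ cache)) = True
    (hot ↔ valve) ∨ (¬gpu → hot) = False
      hot ↔ valve = False
      ¬gpu → hot = False
        ¬gpu = True
    (gpu ∧ hot) ∧ (¬hot ∧ cache) = False
      gpu ∧ hot = False
      ¬hot ∧ cache = True
        ¬hot = True
The formula evaluates to True.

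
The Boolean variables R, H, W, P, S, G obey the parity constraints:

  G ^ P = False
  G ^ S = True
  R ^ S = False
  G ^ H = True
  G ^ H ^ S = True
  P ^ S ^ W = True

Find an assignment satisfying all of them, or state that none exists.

R = False, H = False, W = False, P = True, S = False, G = True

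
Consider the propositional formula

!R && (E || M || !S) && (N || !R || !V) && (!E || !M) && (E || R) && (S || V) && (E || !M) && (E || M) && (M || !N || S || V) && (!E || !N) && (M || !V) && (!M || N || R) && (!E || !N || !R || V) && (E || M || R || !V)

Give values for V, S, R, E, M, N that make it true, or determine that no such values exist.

Unit clause (!R) forces R = False.
In (E || R) only E is left, so E = True.
In (!E || !N) only !N is left, so N = False.
In (!M || N || R) only !M is left, so M = False.
In (M || !V) only !V is left, so V = False.
In (S || V) only S is left, so S = True.
All clauses satisfied.

V = False; S = True; R = False; E = True; M = False; N = False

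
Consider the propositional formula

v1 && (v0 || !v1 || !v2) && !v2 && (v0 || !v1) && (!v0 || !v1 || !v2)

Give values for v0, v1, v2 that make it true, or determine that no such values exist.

Unit clause (v1) forces v1 = True.
Unit clause (!v2) forces v2 = False.
In (v0 || !v1) only v0 is left, so v0 = True.
Check each clause:
  (v1): v1 holds.
  (v0 || !v1 || !v2): v0 holds.
  (!v2): !v2 holds.
  (v0 || !v1): v0 holds.
  (!v0 || !v1 || !v2): !v2 holds.
All clauses satisfied.

v0 = True, v1 = True, v2 = False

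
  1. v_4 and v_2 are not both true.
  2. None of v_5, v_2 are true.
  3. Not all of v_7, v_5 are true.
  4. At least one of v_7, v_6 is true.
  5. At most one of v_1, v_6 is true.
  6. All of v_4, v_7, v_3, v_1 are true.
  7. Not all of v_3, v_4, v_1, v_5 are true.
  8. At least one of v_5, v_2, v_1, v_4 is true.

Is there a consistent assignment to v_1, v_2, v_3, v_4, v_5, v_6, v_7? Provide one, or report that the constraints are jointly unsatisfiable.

v_1: True, v_2: False, v_3: True, v_4: True, v_5: False, v_6: False, v_7: True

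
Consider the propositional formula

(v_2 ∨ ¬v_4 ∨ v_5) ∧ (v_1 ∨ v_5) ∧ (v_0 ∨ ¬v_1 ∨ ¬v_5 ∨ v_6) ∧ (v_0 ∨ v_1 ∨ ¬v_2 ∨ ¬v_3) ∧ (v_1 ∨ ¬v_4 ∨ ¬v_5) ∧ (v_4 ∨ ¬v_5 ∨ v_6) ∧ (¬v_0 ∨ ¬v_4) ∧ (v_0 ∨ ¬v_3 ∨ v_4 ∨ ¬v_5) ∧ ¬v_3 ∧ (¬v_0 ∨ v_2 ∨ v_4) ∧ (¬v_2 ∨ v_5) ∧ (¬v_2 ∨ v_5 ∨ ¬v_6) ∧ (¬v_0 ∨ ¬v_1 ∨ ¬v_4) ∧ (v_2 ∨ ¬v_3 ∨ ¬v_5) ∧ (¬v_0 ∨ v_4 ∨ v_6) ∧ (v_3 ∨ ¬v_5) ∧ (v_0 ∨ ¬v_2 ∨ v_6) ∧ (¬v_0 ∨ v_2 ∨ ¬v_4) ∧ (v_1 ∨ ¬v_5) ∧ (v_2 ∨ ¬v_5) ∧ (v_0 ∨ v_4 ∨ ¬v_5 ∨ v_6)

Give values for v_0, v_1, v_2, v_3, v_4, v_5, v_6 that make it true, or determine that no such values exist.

v_0=F; v_1=T; v_2=F; v_3=F; v_4=F; v_5=F; v_6=T

Unit clause (¬v_3) forces v_3 = False.
In (v_3 ∨ ¬v_5) only ¬v_5 is left, so v_5 = False.
In (v_1 ∨ v_5) only v_1 is left, so v_1 = True.
In (¬v_2 ∨ v_5) only ¬v_2 is left, so v_2 = False.
In (v_2 ∨ ¬v_4 ∨ v_5) only ¬v_4 is left, so v_4 = False.
In (¬v_0 ∨ v_2 ∨ v_4) only ¬v_0 is left, so v_0 = False.
Set v_6 = True.
All clauses satisfied.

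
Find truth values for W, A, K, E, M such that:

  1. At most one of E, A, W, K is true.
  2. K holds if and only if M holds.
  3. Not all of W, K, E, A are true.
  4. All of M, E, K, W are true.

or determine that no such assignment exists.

Unsatisfiable — no assignment works.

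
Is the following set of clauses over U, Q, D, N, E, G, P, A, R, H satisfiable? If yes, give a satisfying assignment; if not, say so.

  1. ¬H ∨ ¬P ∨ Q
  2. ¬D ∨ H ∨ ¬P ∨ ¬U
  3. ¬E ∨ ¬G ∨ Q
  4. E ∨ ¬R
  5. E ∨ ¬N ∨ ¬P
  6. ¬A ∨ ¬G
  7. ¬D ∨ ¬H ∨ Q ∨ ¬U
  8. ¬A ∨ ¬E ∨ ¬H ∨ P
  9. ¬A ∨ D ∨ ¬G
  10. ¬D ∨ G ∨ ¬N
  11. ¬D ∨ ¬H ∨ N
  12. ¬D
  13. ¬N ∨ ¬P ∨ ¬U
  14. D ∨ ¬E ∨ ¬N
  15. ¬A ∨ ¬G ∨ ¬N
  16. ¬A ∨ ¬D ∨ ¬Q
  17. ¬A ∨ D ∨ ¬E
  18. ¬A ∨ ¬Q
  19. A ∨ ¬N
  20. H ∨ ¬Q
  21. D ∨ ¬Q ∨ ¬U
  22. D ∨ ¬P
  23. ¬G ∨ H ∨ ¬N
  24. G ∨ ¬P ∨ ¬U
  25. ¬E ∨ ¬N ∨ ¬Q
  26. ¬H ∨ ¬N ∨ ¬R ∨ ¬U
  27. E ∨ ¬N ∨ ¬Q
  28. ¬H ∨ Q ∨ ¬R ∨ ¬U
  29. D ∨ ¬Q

Unit clause (¬D) forces D = False.
In (D ∨ ¬P) only ¬P is left, so P = False.
In (D ∨ ¬Q) only ¬Q is left, so Q = False.
Set U = False.
Set N = False.
Set E = False.
  then (E ∨ ¬R) forces R = False.
Set G = False.
Set A = False.
Set H = False.
All clauses satisfied.

U=F, Q=F, D=F, N=F, E=F, G=F, P=F, A=F, R=F, H=F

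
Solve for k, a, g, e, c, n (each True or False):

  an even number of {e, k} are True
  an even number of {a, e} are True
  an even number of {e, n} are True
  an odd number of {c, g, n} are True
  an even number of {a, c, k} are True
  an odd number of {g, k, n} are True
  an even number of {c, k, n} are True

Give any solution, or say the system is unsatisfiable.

k=F, a=F, g=T, e=F, c=F, n=F

{e, k}: 0 true → even ✓
{a, e}: 0 true → even ✓
{e, n}: 0 true → even ✓
{c, g, n}: 1 true → odd ✓
{a, c, k}: 0 true → even ✓
{g, k, n}: 1 true → odd ✓
{c, k, n}: 0 true → even ✓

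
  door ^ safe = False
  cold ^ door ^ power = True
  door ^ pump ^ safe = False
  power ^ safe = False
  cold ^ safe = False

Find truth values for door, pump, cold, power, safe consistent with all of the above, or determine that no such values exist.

door=T, pump=F, cold=T, power=T, safe=T

door ^ safe = T ^ T = False ✓
cold ^ door ^ power = T ^ T ^ T = True ✓
door ^ pump ^ safe = T ^ F ^ T = False ✓
power ^ safe = T ^ T = False ✓
cold ^ safe = T ^ T = False ✓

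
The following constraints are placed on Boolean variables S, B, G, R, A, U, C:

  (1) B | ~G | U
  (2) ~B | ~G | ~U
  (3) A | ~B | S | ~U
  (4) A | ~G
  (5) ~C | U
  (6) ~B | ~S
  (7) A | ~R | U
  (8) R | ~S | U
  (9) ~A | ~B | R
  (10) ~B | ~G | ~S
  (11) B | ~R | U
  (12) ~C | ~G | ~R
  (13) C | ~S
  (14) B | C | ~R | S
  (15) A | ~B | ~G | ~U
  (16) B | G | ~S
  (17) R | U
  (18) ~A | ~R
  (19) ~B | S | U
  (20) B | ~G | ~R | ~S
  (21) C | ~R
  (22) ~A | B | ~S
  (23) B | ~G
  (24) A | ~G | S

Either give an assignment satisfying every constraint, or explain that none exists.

Try S = True:
  (~B | ~S) forces B = False.
  (C | ~S) forces C = True.
  (~C | U) forces U = True.
  (B | G | ~S) forces G = True.
  clause (B | ~G) is falsified — backtrack.
So S = False.
Set B = False.
  then (B | ~G) forces G = False.
Set R = False.
  then (R | U) forces U = True.
Set A = True.
Set C = False.
All clauses satisfied.

S = False; B = False; G = False; R = False; A = True; U = True; C = False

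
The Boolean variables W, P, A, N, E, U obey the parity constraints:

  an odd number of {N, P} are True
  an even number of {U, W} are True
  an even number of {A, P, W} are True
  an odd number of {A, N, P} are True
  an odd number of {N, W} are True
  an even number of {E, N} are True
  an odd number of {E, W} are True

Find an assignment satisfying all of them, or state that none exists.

W: True, P: True, A: False, N: False, E: False, U: True

{N, P}: 1 true → odd ✓
{U, W}: 2 true → even ✓
{A, P, W}: 2 true → even ✓
{A, N, P}: 1 true → odd ✓
{N, W}: 1 true → odd ✓
{E, N}: 0 true → even ✓
{E, W}: 1 true → odd ✓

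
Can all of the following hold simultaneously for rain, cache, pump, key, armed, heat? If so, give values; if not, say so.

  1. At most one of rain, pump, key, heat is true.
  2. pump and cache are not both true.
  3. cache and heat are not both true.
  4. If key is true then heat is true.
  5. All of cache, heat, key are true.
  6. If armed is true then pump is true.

Unsatisfiable

Case cache = True:
  (2) with cache=T forces pump = False.
  (3) with cache=T forces heat = False.
  Constraint (5) is violated (heat=F) — contradiction.
Case cache = False:
  Constraint (5) is violated (cache=F) — contradiction.
Both cases fail — unsatisfiable.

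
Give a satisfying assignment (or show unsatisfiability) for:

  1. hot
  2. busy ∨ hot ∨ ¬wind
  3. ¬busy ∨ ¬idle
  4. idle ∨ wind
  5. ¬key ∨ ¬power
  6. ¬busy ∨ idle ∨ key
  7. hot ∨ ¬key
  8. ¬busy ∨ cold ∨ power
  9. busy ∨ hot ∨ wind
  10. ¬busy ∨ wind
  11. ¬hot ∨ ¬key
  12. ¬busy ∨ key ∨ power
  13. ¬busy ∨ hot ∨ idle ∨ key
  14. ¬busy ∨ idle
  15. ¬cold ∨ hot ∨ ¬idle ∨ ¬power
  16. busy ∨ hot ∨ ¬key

Unit clause (hot) forces hot = True.
In (¬hot ∨ ¬key) only ¬key is left, so key = False.
Set idle = True.
  then (¬busy ∨ ¬idle) forces busy = False.
Set wind = True.
Set cold = True.
Set power = True.
All clauses satisfied.

idle: True, wind: True, hot: True, cold: True, key: False, power: True, busy: False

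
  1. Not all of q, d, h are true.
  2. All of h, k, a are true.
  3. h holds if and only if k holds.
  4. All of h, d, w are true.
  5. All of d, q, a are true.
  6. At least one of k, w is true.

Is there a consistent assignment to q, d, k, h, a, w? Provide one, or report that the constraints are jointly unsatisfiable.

Case q = True:
  (2) forces h = True.
  (1) with q=T, h=T forces d = False.
  Constraint (4) is violated (d=F) — contradiction.
Case q = False:
  Constraint (5) is violated (q=F) — contradiction.
Both cases fail — unsatisfiable.

The formula is unsatisfiable.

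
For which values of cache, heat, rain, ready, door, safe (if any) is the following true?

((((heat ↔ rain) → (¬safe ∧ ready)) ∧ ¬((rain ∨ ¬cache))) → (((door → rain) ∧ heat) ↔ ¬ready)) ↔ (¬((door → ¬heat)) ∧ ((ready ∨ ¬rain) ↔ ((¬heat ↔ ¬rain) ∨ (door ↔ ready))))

cache = True, heat = True, rain = True, ready = True, door = True, safe = True

  ((((heat ↔ rain) → (¬safe ∧ ready)) ∧ ¬((rain ∨ ¬cache))) → (((door → rain) ∧ heat) ↔ ¬ready)) ↔ (¬((door → ¬heat)) ∧ ((ready ∨ ¬rain) ↔ ((¬heat ↔ ¬rain) ∨ (door ↔ ready)))) = True
    (((heat ↔ rain) → (¬safe ∧ ready)) ∧ ¬((rain ∨ ¬cache))) → (((door → rain) ∧ heat) ↔ ¬ready) = True
      ((heat ↔ rain) → (¬safe ∧ ready)) ∧ ¬((rain ∨ ¬cache)) = False
        (heat ↔ rain) → (¬safe ∧ ready) = False
          heat ↔ rain = True
          ¬safe ∧ ready = False
            ¬safe = False
        ¬((rain ∨ ¬cache)) = False
          rain ∨ ¬cache = True
            ¬cache = False
      ((door → rain) ∧ heat) ↔ ¬ready = False
        (door → rain) ∧ heat = True
          door → rain = True
        ¬ready = False
    ¬((door → ¬heat)) ∧ ((ready ∨ ¬rain) ↔ ((¬heat ↔ ¬rain) ∨ (door ↔ ready))) = True
      ¬((door → ¬heat)) = True
        door → ¬heat = False
          ¬heat = False
      (ready ∨ ¬rain) ↔ ((¬heat ↔ ¬rain) ∨ (door ↔ ready)) = True
        ready ∨ ¬rain = True
          ¬rain = False
        (¬heat ↔ ¬rain) ∨ (door ↔ ready) = True
          ¬heat ↔ ¬rain = True
            ¬heat = False
            ¬rain = False
          door ↔ ready = True
The formula evaluates to True.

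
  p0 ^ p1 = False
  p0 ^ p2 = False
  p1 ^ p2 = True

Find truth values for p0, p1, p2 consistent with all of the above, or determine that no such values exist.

The formula is unsatisfiable.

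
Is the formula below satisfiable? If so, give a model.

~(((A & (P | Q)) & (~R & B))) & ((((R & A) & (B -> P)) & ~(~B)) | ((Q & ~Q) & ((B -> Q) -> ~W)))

Q = False, A = True, W = True, P = True, B = True, R = True

  ~(((A & (P | Q)) & (~R & B))) = True
    (A & (P | Q)) & (~R & B) = False
      A & (P | Q) = True
        P | Q = True
      ~R & B = False
        ~R = False
  (((R & A) & (B -> P)) & ~(~B)) | ((Q & ~Q) & ((B -> Q) -> ~W)) = True
    ((R & A) & (B -> P)) & ~(~B) = True
      (R & A) & (B -> P) = True
        R & A = True
        B -> P = True
      ~(~B) = True
        ~B = False
    (Q & ~Q) & ((B -> Q) -> ~W) = False
      Q & ~Q = False
        ~Q = True
      (B -> Q) -> ~W = True
        B -> Q = False
        ~W = False
Both conjuncts True, so the formula holds.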